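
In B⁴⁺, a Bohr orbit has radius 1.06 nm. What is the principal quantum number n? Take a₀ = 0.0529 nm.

10

r_n = n²a₀/Z ⇒ n² = rZ/a₀ = 1.06 × 5 / 0.0529 ≈ 100.19
n = 10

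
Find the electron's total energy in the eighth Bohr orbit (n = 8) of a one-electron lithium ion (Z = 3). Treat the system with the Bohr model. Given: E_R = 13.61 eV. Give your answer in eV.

-1.914 eV

E_n = −E_R·Z²/n² = −13.61 × 3²/8² = -1.914 eV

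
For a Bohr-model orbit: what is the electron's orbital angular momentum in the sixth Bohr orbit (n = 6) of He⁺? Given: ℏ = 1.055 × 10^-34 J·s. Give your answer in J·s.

6.330 × 10^-34 J·s

L_n = nℏ = 6 × 1.055 × 10^-34 = 6.330 × 10^-34 J·s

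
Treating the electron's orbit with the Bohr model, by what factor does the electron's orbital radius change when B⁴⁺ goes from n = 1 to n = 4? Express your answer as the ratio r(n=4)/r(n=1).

r ∝ Z^-1 · n^2; with Z fixed, r ∝ n^2.
r(n=4)/r(n=1) = (4/1)^2 = 16

16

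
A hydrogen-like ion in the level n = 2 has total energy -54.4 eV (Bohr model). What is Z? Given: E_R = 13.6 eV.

E_n = −E_R Z²/n² ⇒ Z² = −E_n n²/E_R = 54.4 × 2² / 13.6 ≈ 16.00
Z = 4

4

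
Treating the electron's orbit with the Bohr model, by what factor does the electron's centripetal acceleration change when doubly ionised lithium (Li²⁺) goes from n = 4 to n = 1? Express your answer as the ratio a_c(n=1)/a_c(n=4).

a_c ∝ Z^3 · n^-4; with Z fixed, a_c ∝ n^-4.
a_c(n=1)/a_c(n=4) = (1/4)^-4 = 256

256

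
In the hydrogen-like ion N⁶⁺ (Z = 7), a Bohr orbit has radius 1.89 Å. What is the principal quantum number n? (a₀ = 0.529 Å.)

r_n = n²a₀/Z ⇒ n² = rZ/a₀ = 1.89 × 7 / 0.529 ≈ 25.01
n = 5

5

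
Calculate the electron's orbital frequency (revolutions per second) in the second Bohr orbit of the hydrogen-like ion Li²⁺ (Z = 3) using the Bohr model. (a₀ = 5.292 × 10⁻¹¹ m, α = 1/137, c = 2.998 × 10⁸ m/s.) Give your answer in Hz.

7.404 × 10¹⁵ Hz

r = n²a₀/Z = 7.056 × 10⁻¹¹ m, v = Zαc/n = 3.282 × 10⁶ m/s
f = v/(2πr) = 7.404 × 10¹⁵ Hz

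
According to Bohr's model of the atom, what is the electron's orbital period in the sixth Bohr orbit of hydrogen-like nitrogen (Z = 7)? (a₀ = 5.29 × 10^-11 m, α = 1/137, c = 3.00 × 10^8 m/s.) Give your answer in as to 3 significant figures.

r = n²a₀/Z = 6²·5.29 × 10^-11/7 = 2.72 × 10^-10 m
v = Zαc/n = 7·0.00730·3.00 × 10^8/6 = 2.55 × 10^6 m/s
T = 2πr/v = 6.69 × 10^-16 s = 669 as

669 as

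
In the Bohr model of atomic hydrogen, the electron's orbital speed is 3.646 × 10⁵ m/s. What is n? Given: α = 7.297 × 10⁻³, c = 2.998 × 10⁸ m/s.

v_n = Zαc/n ⇒ n = Zαc/v = 1 × 0.007297 × 2.998 × 10⁸ / 3.646 × 10⁵ ≈ 6.00
n = 6

6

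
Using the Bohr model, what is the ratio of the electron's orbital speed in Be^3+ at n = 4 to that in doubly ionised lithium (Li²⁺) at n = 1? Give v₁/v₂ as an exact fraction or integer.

1/3

v ∝ Z^1 · n^-1
v₁/v₂ = (4/3)^1 · (4/1)^-1 = 1/3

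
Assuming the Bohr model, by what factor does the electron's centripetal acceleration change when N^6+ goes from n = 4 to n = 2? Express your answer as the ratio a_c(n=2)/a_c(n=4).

16

a_c ∝ Z^3 · n^-4; with Z fixed, a_c ∝ n^-4.
a_c(n=2)/a_c(n=4) = (2/4)^-4 = 16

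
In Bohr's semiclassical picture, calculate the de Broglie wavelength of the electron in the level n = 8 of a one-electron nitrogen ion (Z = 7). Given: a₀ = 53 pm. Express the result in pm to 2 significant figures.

380 pm

The Bohr quantisation condition is nλ = 2πr_n.
r_n = n²a₀/Z = 480 pm
λ = 2πr_n/n = 2π·480/8 = 380 pm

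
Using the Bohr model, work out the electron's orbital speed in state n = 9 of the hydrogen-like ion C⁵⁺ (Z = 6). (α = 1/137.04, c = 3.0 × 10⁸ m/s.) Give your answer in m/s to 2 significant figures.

v_n = Zαc/n = 6 × 0.0073 × 3.0 × 10⁸ / 9
    = 1.5 × 10⁶ m/s

1.5 × 10⁶ m/s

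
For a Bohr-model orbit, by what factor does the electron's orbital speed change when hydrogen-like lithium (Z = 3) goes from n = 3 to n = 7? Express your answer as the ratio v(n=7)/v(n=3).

3/7

v ∝ Z^1 · n^-1; with Z fixed, v ∝ n^-1.
v(n=7)/v(n=3) = (7/3)^-1 = 3/7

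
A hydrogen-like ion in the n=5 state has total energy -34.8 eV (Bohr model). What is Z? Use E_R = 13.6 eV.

8

E_n = −E_R Z²/n² ⇒ Z² = −E_n n²/E_R = 34.8 × 5² / 13.6 ≈ 63.97
Z = 8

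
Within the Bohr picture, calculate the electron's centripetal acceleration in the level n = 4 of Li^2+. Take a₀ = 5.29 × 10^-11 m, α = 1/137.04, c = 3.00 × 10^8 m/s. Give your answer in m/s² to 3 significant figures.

9.55 × 10^21 m/s²

r = n²a₀/Z = 2.82 × 10^-10 m, v = Zαc/n = 1.64 × 10^6 m/s
a = v²/r = (1.64 × 10^6)² / 2.82 × 10^-10 = 9.55 × 10^21 m/s²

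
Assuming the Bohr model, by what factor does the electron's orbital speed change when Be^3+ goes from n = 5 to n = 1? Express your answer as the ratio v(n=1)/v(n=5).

5

v ∝ Z^1 · n^-1; with Z fixed, v ∝ n^-1.
v(n=1)/v(n=5) = (1/5)^-1 = 5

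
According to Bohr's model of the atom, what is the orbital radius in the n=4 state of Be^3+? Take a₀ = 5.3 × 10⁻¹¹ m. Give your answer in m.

r_n = n²a₀/Z = 4² × 5.3 × 10⁻¹¹ / 4
    = 16 × 5.3 × 10⁻¹¹ / 4 = 2.1 × 10⁻¹⁰ m

2.1 × 10⁻¹⁰ m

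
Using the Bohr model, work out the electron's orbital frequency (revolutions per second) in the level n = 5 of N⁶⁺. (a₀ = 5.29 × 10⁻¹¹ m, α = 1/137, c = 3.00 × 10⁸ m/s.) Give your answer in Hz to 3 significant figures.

r = n²a₀/Z = 1.89 × 10⁻¹⁰ m, v = Zαc/n = 3.07 × 10⁶ m/s
f = v/(2πr) = 2.58 × 10¹⁵ Hz

2.58 × 10¹⁵ Hz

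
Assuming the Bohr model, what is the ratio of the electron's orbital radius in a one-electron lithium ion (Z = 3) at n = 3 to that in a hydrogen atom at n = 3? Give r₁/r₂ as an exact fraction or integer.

1/3

r ∝ Z^-1 · n^2
r₁/r₂ = (3/1)^-1 · (3/3)^2 = 1/3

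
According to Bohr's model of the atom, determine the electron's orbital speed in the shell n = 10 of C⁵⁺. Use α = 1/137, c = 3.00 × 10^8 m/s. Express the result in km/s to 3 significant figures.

1310 km/s

v_n = Zαc/n = 6 × 0.00730 × 3.00 × 10^8 / 10
    = 1310 km/s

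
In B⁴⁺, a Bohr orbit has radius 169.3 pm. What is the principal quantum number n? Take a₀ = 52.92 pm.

r_n = n²a₀/Z ⇒ n² = rZ/a₀ = 169.3 × 5 / 52.92 ≈ 16.00
n = 4

4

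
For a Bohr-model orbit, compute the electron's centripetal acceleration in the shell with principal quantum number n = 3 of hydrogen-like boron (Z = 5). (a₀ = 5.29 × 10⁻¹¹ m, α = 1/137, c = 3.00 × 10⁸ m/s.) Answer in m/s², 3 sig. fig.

1.40 × 10²³ m/s²

r = n²a₀/Z = 9.52 × 10⁻¹¹ m, v = Zαc/n = 3.65 × 10⁶ m/s
a = v²/r = (3.65 × 10⁶)² / 9.52 × 10⁻¹¹ = 1.40 × 10²³ m/s²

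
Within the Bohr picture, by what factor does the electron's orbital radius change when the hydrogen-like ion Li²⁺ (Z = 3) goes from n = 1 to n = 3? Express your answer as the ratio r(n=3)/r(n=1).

r ∝ Z^-1 · n^2; with Z fixed, r ∝ n^2.
r(n=3)/r(n=1) = (3/1)^2 = 9

9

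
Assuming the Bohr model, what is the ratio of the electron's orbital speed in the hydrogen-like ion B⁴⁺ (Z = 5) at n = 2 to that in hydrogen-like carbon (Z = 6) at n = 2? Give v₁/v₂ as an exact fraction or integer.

v ∝ Z^1 · n^-1
v₁/v₂ = (5/6)^1 · (2/2)^-1 = 5/6

5/6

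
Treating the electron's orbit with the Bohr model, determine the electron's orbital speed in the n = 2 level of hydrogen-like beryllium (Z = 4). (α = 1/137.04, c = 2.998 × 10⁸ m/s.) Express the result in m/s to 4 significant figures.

v_n = Zαc/n = 4 × 0.007297 × 2.998 × 10⁸ / 2
    = 4.375 × 10⁶ m/s

4.375 × 10⁶ m/s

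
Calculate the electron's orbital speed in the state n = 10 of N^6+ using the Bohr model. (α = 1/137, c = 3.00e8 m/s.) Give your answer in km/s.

v_n = Zαc/n = 7 × 0.00730 × 3.00e8 / 10
    = 1530 km/s

1530 km/s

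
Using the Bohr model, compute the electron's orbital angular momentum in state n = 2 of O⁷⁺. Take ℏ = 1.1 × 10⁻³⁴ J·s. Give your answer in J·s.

L_n = nℏ = 2 × 1.1 × 10⁻³⁴ = 2.2 × 10⁻³⁴ J·s

2.2 × 10⁻³⁴ J·s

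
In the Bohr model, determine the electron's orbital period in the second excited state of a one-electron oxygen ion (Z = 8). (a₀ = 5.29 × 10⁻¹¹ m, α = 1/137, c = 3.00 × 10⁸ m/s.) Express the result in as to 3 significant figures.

r = n²a₀/Z = 3²·5.29 × 10⁻¹¹/8 = 5.95 × 10⁻¹¹ m
v = Zαc/n = 8·0.00730·3.00 × 10⁸/3 = 5.84 × 10⁶ m/s
T = 2πr/v = 6.40 × 10⁻¹⁷ s = 64.0 as

64.0 as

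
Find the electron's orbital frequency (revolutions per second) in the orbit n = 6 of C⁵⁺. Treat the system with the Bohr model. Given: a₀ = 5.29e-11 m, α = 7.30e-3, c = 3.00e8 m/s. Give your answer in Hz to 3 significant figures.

r = n²a₀/Z = 3.17e-10 m, v = Zαc/n = 2.19e6 m/s
f = v/(2πr) = 1.10e15 Hz

1.10e15 Hz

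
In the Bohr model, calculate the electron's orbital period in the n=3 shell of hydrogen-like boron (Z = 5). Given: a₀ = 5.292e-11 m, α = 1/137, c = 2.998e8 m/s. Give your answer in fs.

r = n²a₀/Z = 3²·5.292e-11/5 = 9.526e-11 m
v = Zαc/n = 5·0.007299·2.998e8/3 = 3.647e6 m/s
T = 2πr/v = 1.641e-16 s = 0.1641 fs

0.1641 fs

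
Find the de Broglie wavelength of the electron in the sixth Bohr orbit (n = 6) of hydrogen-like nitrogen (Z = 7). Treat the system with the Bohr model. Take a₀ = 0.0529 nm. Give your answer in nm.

The Bohr quantisation condition is nλ = 2πr_n.
r_n = n²a₀/Z = 0.272 nm
λ = 2πr_n/n = 2π·0.272/6 = 0.285 nm

0.285 nm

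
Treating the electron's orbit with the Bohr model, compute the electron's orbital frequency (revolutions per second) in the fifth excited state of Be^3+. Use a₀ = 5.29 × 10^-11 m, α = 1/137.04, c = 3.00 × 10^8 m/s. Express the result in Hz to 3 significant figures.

r = n²a₀/Z = 4.76 × 10^-10 m, v = Zαc/n = 1.46 × 10^6 m/s
f = v/(2πr) = 4.88 × 10^14 Hz

4.88 × 10^14 Hz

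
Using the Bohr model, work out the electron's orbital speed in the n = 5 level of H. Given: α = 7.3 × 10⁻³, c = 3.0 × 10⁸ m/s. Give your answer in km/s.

440 km/s

v_n = Zαc/n = 1 × 0.0073 × 3.0 × 10⁸ / 5
    = 440 km/s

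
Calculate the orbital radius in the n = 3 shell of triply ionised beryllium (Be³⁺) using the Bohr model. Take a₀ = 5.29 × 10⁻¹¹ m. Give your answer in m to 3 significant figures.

r_n = n²a₀/Z = 3² × 5.29 × 10⁻¹¹ / 4
    = 9 × 5.29 × 10⁻¹¹ / 4 = 1.19 × 10⁻¹⁰ m

1.19 × 10⁻¹⁰ m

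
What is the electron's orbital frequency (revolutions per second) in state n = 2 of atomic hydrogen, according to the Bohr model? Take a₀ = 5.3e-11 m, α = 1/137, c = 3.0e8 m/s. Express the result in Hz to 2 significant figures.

r = n²a₀/Z = 2.1e-10 m, v = Zαc/n = 1.1e6 m/s
f = v/(2πr) = 8.2e14 Hz

8.2e14 Hz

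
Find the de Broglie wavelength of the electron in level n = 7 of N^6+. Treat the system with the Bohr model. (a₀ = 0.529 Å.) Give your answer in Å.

3.32 Å

The Bohr quantisation condition is nλ = 2πr_n.
r_n = n²a₀/Z = 3.70 Å
λ = 2πr_n/n = 2π·3.70/7 = 3.32 Å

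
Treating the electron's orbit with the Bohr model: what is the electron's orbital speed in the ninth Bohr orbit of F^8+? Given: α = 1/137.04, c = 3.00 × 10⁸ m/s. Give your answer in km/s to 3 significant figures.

2190 km/s

v_n = Zαc/n = 9 × 0.00730 × 3.00 × 10⁸ / 9
    = 2190 km/s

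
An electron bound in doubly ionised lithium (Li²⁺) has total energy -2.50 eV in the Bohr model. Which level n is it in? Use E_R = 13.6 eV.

E_n = −E_R Z²/n² ⇒ n² = E_R Z²/(−E_n) = 13.6 × 3² / 2.50 ≈ 48.96
n = 7

7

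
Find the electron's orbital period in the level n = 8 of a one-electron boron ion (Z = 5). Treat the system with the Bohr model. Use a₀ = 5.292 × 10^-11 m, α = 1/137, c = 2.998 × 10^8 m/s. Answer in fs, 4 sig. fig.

3.112 fs

r = n²a₀/Z = 8²·5.292 × 10^-11/5 = 6.774 × 10^-10 m
v = Zαc/n = 5·0.007299·2.998 × 10^8/8 = 1.368 × 10^6 m/s
T = 2πr/v = 3.112 × 10^-15 s = 3.112 fs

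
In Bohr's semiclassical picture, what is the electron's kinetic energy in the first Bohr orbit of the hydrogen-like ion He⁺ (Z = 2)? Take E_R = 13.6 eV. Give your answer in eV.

54.4 eV

For a Coulomb orbit the virial theorem gives K = −E_n.
E_n = −E_R·Z²/n², so K = E_R·Z²/n² = 13.6 × 2²/1² = 54.4 eV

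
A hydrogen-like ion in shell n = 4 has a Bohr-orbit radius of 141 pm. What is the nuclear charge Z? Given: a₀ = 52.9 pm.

r_n = n²a₀/Z ⇒ Z = n²a₀/r = 4² × 52.9 / 141 ≈ 6.00
Z = 6

6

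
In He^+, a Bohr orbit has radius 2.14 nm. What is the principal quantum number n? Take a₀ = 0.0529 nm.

r_n = n²a₀/Z ⇒ n² = rZ/a₀ = 2.14 × 2 / 0.0529 ≈ 80.91
n = 9

9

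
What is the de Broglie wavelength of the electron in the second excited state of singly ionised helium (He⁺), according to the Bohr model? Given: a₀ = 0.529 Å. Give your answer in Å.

The Bohr quantisation condition is nλ = 2πr_n.
r_n = n²a₀/Z = 2.38 Å
λ = 2πr_n/n = 2π·2.38/3 = 4.99 Å

4.99 Å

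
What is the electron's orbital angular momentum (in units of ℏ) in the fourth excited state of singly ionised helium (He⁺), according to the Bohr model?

L_n = nℏ, so L/ℏ = n = 5.

5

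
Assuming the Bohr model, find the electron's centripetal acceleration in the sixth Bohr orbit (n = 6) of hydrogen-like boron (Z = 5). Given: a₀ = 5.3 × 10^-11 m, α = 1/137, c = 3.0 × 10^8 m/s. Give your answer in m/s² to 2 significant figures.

8.7 × 10^21 m/s²

r = n²a₀/Z = 3.8 × 10^-10 m, v = Zαc/n = 1.8 × 10^6 m/s
a = v²/r = (1.8 × 10^6)² / 3.8 × 10^-10 = 8.7 × 10^21 m/s²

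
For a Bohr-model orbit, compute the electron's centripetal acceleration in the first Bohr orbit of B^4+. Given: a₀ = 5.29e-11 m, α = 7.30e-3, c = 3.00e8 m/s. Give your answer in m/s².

r = n²a₀/Z = 1.06e-11 m, v = Zαc/n = 1.09e7 m/s
a = v²/r = (1.09e7)² / 1.06e-11 = 1.13e25 m/s²

1.13e25 m/s²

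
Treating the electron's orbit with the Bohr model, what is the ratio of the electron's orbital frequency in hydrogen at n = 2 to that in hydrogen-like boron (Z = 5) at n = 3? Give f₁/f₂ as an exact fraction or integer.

27/200

f ∝ Z^2 · n^-3
f₁/f₂ = (1/5)^2 · (2/3)^-3 = 27/200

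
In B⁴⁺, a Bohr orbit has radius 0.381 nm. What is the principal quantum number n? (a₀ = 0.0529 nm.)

r_n = n²a₀/Z ⇒ n² = rZ/a₀ = 0.381 × 5 / 0.0529 ≈ 36.01
n = 6

6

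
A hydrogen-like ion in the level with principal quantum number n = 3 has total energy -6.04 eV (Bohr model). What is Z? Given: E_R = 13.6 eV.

E_n = −E_R Z²/n² ⇒ Z² = −E_n n²/E_R = 6.04 × 3² / 13.6 ≈ 4.00
Z = 2

2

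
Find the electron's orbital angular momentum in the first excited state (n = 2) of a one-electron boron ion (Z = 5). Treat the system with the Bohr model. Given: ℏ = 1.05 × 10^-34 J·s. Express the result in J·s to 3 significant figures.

2.10 × 10^-34 J·s

L_n = nℏ = 2 × 1.05 × 10^-34 = 2.10 × 10^-34 J·s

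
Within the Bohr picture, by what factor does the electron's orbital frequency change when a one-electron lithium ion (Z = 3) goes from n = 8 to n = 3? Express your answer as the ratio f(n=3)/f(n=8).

f ∝ Z^2 · n^-3; with Z fixed, f ∝ n^-3.
f(n=3)/f(n=8) = (3/8)^-3 = 512/27

512/27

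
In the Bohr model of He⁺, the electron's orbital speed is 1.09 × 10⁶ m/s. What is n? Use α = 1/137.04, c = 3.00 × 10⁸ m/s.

4

v_n = Zαc/n ⇒ n = Zαc/v = 2 × 0.00730 × 3.00 × 10⁸ / 1.09 × 10⁶ ≈ 4.02
n = 4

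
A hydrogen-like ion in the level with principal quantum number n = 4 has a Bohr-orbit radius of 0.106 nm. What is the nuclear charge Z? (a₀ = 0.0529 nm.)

r_n = n²a₀/Z ⇒ Z = n²a₀/r = 4² × 0.0529 / 0.106 ≈ 7.98
Z = 8

8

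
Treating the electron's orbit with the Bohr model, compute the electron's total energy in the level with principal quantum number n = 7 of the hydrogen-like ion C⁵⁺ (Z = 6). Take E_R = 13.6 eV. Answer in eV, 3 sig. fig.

-9.99 eV

E_n = −E_R·Z²/n² = −13.6 × 6²/7² = -9.99 eV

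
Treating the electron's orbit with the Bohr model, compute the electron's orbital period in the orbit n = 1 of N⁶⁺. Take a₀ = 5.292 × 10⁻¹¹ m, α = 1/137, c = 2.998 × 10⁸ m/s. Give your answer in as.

r = n²a₀/Z = 1²·5.292 × 10⁻¹¹/7 = 7.560 × 10⁻¹² m
v = Zαc/n = 7·0.007299·2.998 × 10⁸/1 = 1.532 × 10⁷ m/s
T = 2πr/v = 3.101 × 10⁻¹⁸ s = 3.101 as

3.101 as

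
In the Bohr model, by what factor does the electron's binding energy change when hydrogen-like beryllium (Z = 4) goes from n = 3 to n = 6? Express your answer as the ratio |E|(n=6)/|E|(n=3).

|E| ∝ Z^2 · n^-2; with Z fixed, |E| ∝ n^-2.
|E|(n=6)/|E|(n=3) = (6/3)^-2 = 1/4

1/4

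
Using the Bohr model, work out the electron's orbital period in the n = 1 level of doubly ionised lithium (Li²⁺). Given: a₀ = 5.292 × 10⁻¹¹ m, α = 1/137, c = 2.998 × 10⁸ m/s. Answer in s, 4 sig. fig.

1.688 × 10⁻¹⁷ s

r = n²a₀/Z = 1²·5.292 × 10⁻¹¹/3 = 1.764 × 10⁻¹¹ m
v = Zαc/n = 3·0.007299·2.998 × 10⁸/1 = 6.565 × 10⁶ m/s
T = 2πr/v = 1.688 × 10⁻¹⁷ s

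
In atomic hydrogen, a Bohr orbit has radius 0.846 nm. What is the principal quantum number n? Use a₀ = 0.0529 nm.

r_n = n²a₀/Z ⇒ n² = rZ/a₀ = 0.846 × 1 / 0.0529 ≈ 15.99
n = 4

4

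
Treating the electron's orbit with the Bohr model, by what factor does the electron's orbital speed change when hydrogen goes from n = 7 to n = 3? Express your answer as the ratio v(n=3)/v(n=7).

v ∝ Z^1 · n^-1; with Z fixed, v ∝ n^-1.
v(n=3)/v(n=7) = (3/7)^-1 = 7/3

7/3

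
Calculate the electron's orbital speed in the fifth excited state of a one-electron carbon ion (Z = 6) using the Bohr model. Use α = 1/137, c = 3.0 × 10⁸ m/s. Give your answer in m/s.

2.2 × 10⁶ m/s

v_n = Zαc/n = 6 × 0.0073 × 3.0 × 10⁸ / 6
    = 2.2 × 10⁶ m/s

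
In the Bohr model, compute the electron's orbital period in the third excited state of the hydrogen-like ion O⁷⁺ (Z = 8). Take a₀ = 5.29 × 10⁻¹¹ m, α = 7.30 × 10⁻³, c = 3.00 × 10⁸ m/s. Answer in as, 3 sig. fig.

152 as

r = n²a₀/Z = 4²·5.29 × 10⁻¹¹/8 = 1.06 × 10⁻¹⁰ m
v = Zαc/n = 8·0.00730·3.00 × 10⁸/4 = 4.38 × 10⁶ m/s
T = 2πr/v = 1.52 × 10⁻¹⁶ s = 152 as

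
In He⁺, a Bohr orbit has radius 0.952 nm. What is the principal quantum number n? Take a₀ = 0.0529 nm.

6

r_n = n²a₀/Z ⇒ n² = rZ/a₀ = 0.952 × 2 / 0.0529 ≈ 35.99
n = 6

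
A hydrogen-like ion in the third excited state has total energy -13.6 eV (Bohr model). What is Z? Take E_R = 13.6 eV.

4

E_n = −E_R Z²/n² ⇒ Z² = −E_n n²/E_R = 13.6 × 4² / 13.6 ≈ 16.00
Z = 4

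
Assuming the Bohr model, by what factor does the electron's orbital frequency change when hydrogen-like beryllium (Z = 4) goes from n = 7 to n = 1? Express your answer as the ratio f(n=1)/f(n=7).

343

f ∝ Z^2 · n^-3; with Z fixed, f ∝ n^-3.
f(n=1)/f(n=7) = (1/7)^-3 = 343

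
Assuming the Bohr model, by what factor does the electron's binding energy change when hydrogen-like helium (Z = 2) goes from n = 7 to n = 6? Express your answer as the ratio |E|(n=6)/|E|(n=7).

49/36

|E| ∝ Z^2 · n^-2; with Z fixed, |E| ∝ n^-2.
|E|(n=6)/|E|(n=7) = (6/7)^-2 = 49/36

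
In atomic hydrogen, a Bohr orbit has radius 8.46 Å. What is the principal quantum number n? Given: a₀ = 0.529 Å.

4

r_n = n²a₀/Z ⇒ n² = rZ/a₀ = 8.46 × 1 / 0.529 ≈ 15.99
n = 4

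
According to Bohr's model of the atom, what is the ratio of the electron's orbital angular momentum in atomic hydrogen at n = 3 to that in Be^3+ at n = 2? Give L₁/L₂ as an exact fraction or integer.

3/2

L = nℏ is independent of Z.
L₁/L₂ = n₁/n₂ = 3/2 = 3/2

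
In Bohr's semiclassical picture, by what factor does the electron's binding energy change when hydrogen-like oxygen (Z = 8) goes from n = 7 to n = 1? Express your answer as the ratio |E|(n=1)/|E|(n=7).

49

|E| ∝ Z^2 · n^-2; with Z fixed, |E| ∝ n^-2.
|E|(n=1)/|E|(n=7) = (1/7)^-2 = 49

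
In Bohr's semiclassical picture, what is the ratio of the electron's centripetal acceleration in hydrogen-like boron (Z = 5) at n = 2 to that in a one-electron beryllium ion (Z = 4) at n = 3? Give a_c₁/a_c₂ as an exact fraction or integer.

10125/1024

a_c ∝ Z^3 · n^-4
a_c₁/a_c₂ = (5/4)^3 · (2/3)^-4 = 10125/1024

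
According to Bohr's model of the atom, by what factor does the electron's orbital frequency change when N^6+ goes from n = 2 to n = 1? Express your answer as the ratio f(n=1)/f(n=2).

f ∝ Z^2 · n^-3; with Z fixed, f ∝ n^-3.
f(n=1)/f(n=2) = (1/2)^-3 = 8

8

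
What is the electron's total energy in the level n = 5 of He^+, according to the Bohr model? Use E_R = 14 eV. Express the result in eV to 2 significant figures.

E_n = −E_R·Z²/n² = −14 × 2²/5² = -2.2 eV

-2.2 eV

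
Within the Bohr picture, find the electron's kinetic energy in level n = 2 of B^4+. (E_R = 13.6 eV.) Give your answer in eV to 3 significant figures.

85.0 eV

For a Coulomb orbit the virial theorem gives K = −E_n.
E_n = −E_R·Z²/n², so K = E_R·Z²/n² = 13.6 × 5²/2² = 85.0 eV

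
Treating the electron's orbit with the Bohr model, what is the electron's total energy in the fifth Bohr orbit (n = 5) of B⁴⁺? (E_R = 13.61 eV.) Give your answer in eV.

-13.61 eV

E_n = −E_R·Z²/n² = −13.61 × 5²/5² = -13.61 eV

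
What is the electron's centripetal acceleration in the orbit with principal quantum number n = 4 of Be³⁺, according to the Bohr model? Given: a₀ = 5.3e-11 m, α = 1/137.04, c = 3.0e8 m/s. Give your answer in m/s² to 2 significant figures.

2.3e22 m/s²

r = n²a₀/Z = 2.1e-10 m, v = Zαc/n = 2.2e6 m/s
a = v²/r = (2.2e6)² / 2.1e-10 = 2.3e22 m/s²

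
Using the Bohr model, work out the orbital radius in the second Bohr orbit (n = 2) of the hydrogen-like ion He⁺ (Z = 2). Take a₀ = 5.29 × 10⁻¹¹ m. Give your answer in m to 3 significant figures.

1.06 × 10⁻¹⁰ m

r_n = n²a₀/Z = 2² × 5.29 × 10⁻¹¹ / 2
    = 4 × 5.29 × 10⁻¹¹ / 2 = 1.06 × 10⁻¹⁰ m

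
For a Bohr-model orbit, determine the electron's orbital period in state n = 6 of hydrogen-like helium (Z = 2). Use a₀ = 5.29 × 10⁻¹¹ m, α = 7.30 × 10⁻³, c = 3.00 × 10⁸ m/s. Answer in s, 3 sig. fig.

8.20 × 10⁻¹⁵ s

r = n²a₀/Z = 6²·5.29 × 10⁻¹¹/2 = 9.52 × 10⁻¹⁰ m
v = Zαc/n = 2·0.00730·3.00 × 10⁸/6 = 7.30 × 10⁵ m/s
T = 2πr/v = 8.20 × 10⁻¹⁵ s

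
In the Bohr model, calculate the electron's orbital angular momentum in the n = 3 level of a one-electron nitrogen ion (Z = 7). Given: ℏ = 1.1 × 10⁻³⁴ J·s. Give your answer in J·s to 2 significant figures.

3.3 × 10⁻³⁴ J·s

L_n = nℏ = 3 × 1.1 × 10⁻³⁴ = 3.3 × 10⁻³⁴ J·s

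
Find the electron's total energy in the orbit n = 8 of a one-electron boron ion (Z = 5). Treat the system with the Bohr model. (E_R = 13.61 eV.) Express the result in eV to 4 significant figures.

-5.316 eV

E_n = −E_R·Z²/n² = −13.61 × 5²/8² = -5.316 eV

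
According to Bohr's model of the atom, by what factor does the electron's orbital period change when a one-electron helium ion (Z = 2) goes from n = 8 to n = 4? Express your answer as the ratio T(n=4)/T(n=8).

1/8

T ∝ Z^-2 · n^3; with Z fixed, T ∝ n^3.
T(n=4)/T(n=8) = (4/8)^3 = 1/8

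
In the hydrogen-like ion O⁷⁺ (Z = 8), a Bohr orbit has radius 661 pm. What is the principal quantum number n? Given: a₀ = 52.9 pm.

r_n = n²a₀/Z ⇒ n² = rZ/a₀ = 661 × 8 / 52.9 ≈ 99.96
n = 10

10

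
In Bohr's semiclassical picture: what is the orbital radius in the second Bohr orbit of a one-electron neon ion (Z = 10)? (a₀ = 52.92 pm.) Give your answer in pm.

r_n = n²a₀/Z = 2² × 52.92 / 10
    = 4 × 52.92 / 10 = 21.17 pm

21.17 pm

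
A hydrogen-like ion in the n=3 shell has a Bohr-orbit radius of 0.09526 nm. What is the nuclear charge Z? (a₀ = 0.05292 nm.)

r_n = n²a₀/Z ⇒ Z = n²a₀/r = 3² × 0.05292 / 0.09526 ≈ 5.00
Z = 5

5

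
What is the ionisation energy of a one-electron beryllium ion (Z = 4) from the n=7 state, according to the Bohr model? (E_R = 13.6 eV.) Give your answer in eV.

E_n = −E_R·Z²/n² = −13.6 × 4²/7² eV = -4.44 eV
Ionisation energy = −E_n = 4.44 eV

4.44 eV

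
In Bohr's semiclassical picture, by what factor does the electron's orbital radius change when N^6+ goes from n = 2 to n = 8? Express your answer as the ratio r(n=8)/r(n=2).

16

r ∝ Z^-1 · n^2; with Z fixed, r ∝ n^2.
r(n=8)/r(n=2) = (8/2)^2 = 16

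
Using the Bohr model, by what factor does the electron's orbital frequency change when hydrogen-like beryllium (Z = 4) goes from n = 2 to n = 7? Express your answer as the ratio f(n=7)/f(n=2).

f ∝ Z^2 · n^-3; with Z fixed, f ∝ n^-3.
f(n=7)/f(n=2) = (7/2)^-3 = 8/343

8/343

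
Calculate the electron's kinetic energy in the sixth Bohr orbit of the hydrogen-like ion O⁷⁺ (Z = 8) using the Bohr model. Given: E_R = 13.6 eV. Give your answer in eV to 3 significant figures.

For a Coulomb orbit the virial theorem gives K = −E_n.
E_n = −E_R·Z²/n², so K = E_R·Z²/n² = 13.6 × 8²/6² = 24.2 eV

24.2 eV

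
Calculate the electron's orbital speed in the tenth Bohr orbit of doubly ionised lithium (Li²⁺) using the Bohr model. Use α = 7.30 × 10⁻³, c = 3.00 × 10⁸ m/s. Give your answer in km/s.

657 km/s

v_n = Zαc/n = 3 × 0.00730 × 3.00 × 10⁸ / 10
    = 657 km/s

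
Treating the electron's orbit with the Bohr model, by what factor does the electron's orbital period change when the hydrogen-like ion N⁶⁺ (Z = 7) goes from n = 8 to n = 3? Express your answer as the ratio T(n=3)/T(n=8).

T ∝ Z^-2 · n^3; with Z fixed, T ∝ n^3.
T(n=3)/T(n=8) = (3/8)^3 = 27/512

27/512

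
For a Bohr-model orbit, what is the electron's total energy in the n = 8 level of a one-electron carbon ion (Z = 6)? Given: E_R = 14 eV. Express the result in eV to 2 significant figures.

-7.9 eV

E_n = −E_R·Z²/n² = −14 × 6²/8² = -7.9 eV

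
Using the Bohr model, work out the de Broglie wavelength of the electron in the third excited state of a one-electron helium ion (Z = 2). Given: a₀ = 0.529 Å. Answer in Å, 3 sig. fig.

The Bohr quantisation condition is nλ = 2πr_n.
r_n = n²a₀/Z = 4.23 Å
λ = 2πr_n/n = 2π·4.23/4 = 6.65 Å

6.65 Å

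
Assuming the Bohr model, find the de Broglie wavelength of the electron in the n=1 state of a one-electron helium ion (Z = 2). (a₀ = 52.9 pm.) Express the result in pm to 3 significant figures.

166 pm

The Bohr quantisation condition is nλ = 2πr_n.
r_n = n²a₀/Z = 26.4 pm
λ = 2πr_n/n = 2π·26.4/1 = 166 pm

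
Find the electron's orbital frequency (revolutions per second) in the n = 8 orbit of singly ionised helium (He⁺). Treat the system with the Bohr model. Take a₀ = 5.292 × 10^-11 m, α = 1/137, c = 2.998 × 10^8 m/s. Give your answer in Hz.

5.142 × 10^13 Hz

r = n²a₀/Z = 1.693 × 10^-9 m, v = Zαc/n = 5.471 × 10^5 m/s
f = v/(2πr) = 5.142 × 10^13 Hz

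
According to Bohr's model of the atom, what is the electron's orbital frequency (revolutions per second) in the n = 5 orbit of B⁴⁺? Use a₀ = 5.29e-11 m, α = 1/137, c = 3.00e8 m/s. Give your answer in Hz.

1.32e15 Hz

r = n²a₀/Z = 2.64e-10 m, v = Zαc/n = 2.19e6 m/s
f = v/(2πr) = 1.32e15 Hz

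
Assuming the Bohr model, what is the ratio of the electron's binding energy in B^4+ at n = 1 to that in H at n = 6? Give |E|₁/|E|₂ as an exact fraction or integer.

|E| ∝ Z^2 · n^-2
|E|₁/|E|₂ = (5/1)^2 · (1/6)^-2 = 900

900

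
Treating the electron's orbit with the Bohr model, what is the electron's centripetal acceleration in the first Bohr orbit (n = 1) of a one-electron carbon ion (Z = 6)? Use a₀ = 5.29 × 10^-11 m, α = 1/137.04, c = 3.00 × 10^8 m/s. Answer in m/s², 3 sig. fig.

r = n²a₀/Z = 8.82 × 10^-12 m, v = Zαc/n = 1.31 × 10^7 m/s
a = v²/r = (1.31 × 10^7)² / 8.82 × 10^-12 = 1.96 × 10^25 m/s²

1.96 × 10^25 m/s²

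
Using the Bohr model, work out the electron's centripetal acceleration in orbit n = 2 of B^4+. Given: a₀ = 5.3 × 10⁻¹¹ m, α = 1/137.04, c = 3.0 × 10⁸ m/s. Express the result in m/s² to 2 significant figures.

r = n²a₀/Z = 4.2 × 10⁻¹¹ m, v = Zαc/n = 5.5 × 10⁶ m/s
a = v²/r = (5.5 × 10⁶)² / 4.2 × 10⁻¹¹ = 7.1 × 10²³ m/s²

7.1 × 10²³ m/s²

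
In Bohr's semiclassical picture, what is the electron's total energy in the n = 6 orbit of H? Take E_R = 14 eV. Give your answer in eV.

-0.39 eV

E_n = −E_R·Z²/n² = −14 × 1²/6² = -0.39 eV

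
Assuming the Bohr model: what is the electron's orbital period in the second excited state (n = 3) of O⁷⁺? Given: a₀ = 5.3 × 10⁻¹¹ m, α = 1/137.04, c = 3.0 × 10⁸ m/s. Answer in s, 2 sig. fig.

6.4 × 10⁻¹⁷ s

r = n²a₀/Z = 3²·5.3 × 10⁻¹¹/8 = 6.0 × 10⁻¹¹ m
v = Zαc/n = 8·0.0073·3.0 × 10⁸/3 = 5.8 × 10⁶ m/s
T = 2πr/v = 6.4 × 10⁻¹⁷ s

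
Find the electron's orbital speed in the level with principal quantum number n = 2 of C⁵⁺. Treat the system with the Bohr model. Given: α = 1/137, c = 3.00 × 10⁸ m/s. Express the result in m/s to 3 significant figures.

v_n = Zαc/n = 6 × 0.00730 × 3.00 × 10⁸ / 2
    = 6.57 × 10⁶ m/s

6.57 × 10⁶ m/s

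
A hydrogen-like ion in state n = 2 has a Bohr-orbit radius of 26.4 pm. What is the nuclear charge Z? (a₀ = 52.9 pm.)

8

r_n = n²a₀/Z ⇒ Z = n²a₀/r = 2² × 52.9 / 26.4 ≈ 8.02
Z = 8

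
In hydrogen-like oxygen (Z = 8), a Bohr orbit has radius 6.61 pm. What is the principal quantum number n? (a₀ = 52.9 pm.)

1

r_n = n²a₀/Z ⇒ n² = rZ/a₀ = 6.61 × 8 / 52.9 ≈ 1.00
n = 1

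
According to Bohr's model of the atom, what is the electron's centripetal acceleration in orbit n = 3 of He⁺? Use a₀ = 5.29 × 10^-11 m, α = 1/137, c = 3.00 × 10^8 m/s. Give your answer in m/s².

r = n²a₀/Z = 2.38 × 10^-10 m, v = Zαc/n = 1.46 × 10^6 m/s
a = v²/r = (1.46 × 10^6)² / 2.38 × 10^-10 = 8.95 × 10^21 m/s²

8.95 × 10^21 m/s²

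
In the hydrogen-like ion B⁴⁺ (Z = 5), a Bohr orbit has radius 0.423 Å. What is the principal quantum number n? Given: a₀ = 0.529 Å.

2

r_n = n²a₀/Z ⇒ n² = rZ/a₀ = 0.423 × 5 / 0.529 ≈ 4.00
n = 2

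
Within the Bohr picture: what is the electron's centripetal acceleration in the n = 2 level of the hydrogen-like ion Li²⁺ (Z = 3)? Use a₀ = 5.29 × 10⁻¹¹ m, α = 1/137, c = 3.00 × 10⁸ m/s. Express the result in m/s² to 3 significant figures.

r = n²a₀/Z = 7.05 × 10⁻¹¹ m, v = Zαc/n = 3.28 × 10⁶ m/s
a = v²/r = (3.28 × 10⁶)² / 7.05 × 10⁻¹¹ = 1.53 × 10²³ m/s²

1.53 × 10²³ m/s²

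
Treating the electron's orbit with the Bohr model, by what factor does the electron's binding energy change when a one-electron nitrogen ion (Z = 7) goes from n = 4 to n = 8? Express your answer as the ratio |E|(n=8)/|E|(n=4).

|E| ∝ Z^2 · n^-2; with Z fixed, |E| ∝ n^-2.
|E|(n=8)/|E|(n=4) = (8/4)^-2 = 1/4

1/4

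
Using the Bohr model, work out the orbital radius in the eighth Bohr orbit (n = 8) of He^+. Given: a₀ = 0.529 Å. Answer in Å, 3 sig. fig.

16.9 Å

r_n = n²a₀/Z = 8² × 0.529 / 2
    = 64 × 0.529 / 2 = 16.9 Å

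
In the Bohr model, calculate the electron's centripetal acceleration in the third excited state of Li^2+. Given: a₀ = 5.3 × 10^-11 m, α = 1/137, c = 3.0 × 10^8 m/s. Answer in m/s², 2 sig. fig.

9.5 × 10^21 m/s²

r = n²a₀/Z = 2.8 × 10^-10 m, v = Zαc/n = 1.6 × 10^6 m/s
a = v²/r = (1.6 × 10^6)² / 2.8 × 10^-10 = 9.5 × 10^21 m/s²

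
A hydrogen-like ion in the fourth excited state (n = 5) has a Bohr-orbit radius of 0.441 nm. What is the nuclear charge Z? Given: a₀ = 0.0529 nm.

3

r_n = n²a₀/Z ⇒ Z = n²a₀/r = 5² × 0.0529 / 0.441 ≈ 3.00
Z = 3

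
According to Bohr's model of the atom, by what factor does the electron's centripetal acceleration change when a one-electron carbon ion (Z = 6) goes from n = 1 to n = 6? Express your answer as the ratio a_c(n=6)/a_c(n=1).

1/1296

a_c ∝ Z^3 · n^-4; with Z fixed, a_c ∝ n^-4.
a_c(n=6)/a_c(n=1) = (6/1)^-4 = 1/1296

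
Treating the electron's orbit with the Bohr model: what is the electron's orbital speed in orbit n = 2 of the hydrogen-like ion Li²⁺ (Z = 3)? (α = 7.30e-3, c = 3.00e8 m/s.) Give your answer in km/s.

v_n = Zαc/n = 3 × 0.00730 × 3.00e8 / 2
    = 3280 km/s

3280 km/s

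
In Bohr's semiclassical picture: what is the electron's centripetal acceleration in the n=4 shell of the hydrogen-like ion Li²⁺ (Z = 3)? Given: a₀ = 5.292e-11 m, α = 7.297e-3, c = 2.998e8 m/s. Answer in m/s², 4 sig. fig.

9.538e21 m/s²

r = n²a₀/Z = 2.822e-10 m, v = Zαc/n = 1.641e6 m/s
a = v²/r = (1.641e6)² / 2.822e-10 = 9.538e21 m/s²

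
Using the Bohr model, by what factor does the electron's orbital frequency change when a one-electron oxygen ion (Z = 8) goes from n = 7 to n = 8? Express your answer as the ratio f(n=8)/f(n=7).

f ∝ Z^2 · n^-3; with Z fixed, f ∝ n^-3.
f(n=8)/f(n=7) = (8/7)^-3 = 343/512

343/512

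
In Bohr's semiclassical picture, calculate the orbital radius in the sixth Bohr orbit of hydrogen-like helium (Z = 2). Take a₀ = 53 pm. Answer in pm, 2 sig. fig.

950 pm

r_n = n²a₀/Z = 6² × 53 / 2
    = 36 × 53 / 2 = 950 pm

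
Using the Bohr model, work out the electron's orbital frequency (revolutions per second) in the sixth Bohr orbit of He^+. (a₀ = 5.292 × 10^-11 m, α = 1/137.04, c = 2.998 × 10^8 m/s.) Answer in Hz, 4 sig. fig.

r = n²a₀/Z = 9.526 × 10^-10 m, v = Zαc/n = 7.292 × 10^5 m/s
f = v/(2πr) = 1.218 × 10^14 Hz

1.218 × 10^14 Hz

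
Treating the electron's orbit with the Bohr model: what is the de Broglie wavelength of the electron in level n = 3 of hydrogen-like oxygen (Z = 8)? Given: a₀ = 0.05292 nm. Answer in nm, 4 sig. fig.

The Bohr quantisation condition is nλ = 2πr_n.
r_n = n²a₀/Z = 0.05954 nm
λ = 2πr_n/n = 2π·0.05954/3 = 0.1247 nm

0.1247 nm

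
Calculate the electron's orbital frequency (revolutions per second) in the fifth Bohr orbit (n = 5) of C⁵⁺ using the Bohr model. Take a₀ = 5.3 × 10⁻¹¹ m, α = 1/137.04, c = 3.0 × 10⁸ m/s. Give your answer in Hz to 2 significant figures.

r = n²a₀/Z = 2.2 × 10⁻¹⁰ m, v = Zαc/n = 2.6 × 10⁶ m/s
f = v/(2πr) = 1.9 × 10¹⁵ Hz

1.9 × 10¹⁵ Hz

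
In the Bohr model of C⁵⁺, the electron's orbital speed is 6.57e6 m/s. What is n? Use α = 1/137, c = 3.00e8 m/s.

v_n = Zαc/n ⇒ n = Zαc/v = 6 × 0.00730 × 3.00e8 / 6.57e6 ≈ 2.00
n = 2

2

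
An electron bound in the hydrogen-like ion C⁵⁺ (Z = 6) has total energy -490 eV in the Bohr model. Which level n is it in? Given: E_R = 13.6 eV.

E_n = −E_R Z²/n² ⇒ n² = E_R Z²/(−E_n) = 13.6 × 6² / 490 ≈ 1.00
n = 1

1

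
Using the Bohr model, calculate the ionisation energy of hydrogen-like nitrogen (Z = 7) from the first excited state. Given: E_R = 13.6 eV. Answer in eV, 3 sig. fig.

167 eV

E_n = −E_R·Z²/n² = −13.6 × 7²/2² eV = -167 eV
Ionisation energy = −E_n = 167 eV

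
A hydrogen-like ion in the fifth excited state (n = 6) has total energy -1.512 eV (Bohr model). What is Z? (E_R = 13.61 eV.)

2

E_n = −E_R Z²/n² ⇒ Z² = −E_n n²/E_R = 1.512 × 6² / 13.61 ≈ 4.00
Z = 2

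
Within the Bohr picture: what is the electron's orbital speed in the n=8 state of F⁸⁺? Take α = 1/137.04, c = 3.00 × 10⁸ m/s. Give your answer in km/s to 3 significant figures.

2460 km/s

v_n = Zαc/n = 9 × 0.00730 × 3.00 × 10⁸ / 8
    = 2460 km/s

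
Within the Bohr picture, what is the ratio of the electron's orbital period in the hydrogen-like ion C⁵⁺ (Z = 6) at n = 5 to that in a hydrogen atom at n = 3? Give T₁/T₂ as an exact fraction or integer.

125/972

T ∝ Z^-2 · n^3
T₁/T₂ = (6/1)^-2 · (5/3)^3 = 125/972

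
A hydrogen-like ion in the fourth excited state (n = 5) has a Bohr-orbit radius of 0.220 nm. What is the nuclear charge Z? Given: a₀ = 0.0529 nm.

r_n = n²a₀/Z ⇒ Z = n²a₀/r = 5² × 0.0529 / 0.220 ≈ 6.01
Z = 6

6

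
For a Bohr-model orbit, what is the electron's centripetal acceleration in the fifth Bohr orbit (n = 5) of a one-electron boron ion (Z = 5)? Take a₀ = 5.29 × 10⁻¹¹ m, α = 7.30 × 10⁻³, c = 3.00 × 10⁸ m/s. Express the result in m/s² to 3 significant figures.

r = n²a₀/Z = 2.64 × 10⁻¹⁰ m, v = Zαc/n = 2.19 × 10⁶ m/s
a = v²/r = (2.19 × 10⁶)² / 2.64 × 10⁻¹⁰ = 1.81 × 10²² m/s²

1.81 × 10²² m/s²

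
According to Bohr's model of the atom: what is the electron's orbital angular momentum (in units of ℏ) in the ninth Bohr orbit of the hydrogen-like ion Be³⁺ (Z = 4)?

9

L_n = nℏ, so L/ℏ = n = 9.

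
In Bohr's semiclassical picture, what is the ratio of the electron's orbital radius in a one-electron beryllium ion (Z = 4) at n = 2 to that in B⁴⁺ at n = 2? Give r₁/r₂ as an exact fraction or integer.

5/4

r ∝ Z^-1 · n^2
r₁/r₂ = (4/5)^-1 · (2/2)^2 = 5/4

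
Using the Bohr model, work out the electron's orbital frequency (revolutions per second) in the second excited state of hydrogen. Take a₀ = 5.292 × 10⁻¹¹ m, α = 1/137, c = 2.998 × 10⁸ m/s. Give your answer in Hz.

r = n²a₀/Z = 4.763 × 10⁻¹⁰ m, v = Zαc/n = 7.294 × 10⁵ m/s
f = v/(2πr) = 2.438 × 10¹⁴ Hz

2.438 × 10¹⁴ Hz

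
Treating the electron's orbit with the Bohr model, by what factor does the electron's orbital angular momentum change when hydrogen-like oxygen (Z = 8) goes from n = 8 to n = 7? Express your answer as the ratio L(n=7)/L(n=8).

L = nℏ depends only on n, so L ∝ n.
L(n=7)/L(n=8) = (7/8)^1 = 7/8

7/8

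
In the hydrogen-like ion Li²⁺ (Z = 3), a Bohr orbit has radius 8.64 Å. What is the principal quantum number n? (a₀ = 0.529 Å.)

7

r_n = n²a₀/Z ⇒ n² = rZ/a₀ = 8.64 × 3 / 0.529 ≈ 49.00
n = 7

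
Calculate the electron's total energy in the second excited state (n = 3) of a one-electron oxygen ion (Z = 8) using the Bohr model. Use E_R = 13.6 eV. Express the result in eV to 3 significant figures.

-96.7 eV

E_n = −E_R·Z²/n² = −13.6 × 8²/3² = -96.7 eV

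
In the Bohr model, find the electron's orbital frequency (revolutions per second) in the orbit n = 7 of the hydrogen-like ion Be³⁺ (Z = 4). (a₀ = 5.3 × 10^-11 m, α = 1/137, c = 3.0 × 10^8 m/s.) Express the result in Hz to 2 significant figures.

r = n²a₀/Z = 6.5 × 10^-10 m, v = Zαc/n = 1.3 × 10^6 m/s
f = v/(2πr) = 3.1 × 10^14 Hz

3.1 × 10^14 Hz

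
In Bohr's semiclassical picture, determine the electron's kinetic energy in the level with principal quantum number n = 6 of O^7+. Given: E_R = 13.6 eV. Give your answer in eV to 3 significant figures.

24.2 eV

For a Coulomb orbit the virial theorem gives K = −E_n.
E_n = −E_R·Z²/n², so K = E_R·Z²/n² = 13.6 × 8²/6² = 24.2 eV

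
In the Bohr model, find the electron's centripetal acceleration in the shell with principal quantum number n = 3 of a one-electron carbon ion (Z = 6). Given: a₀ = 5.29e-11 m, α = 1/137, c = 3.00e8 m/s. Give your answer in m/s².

2.42e23 m/s²

r = n²a₀/Z = 7.94e-11 m, v = Zαc/n = 4.38e6 m/s
a = v²/r = (4.38e6)² / 7.94e-11 = 2.42e23 m/s²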